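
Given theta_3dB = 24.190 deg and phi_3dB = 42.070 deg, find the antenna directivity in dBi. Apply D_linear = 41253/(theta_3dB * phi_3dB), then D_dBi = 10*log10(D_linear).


D_linear = 41253 / (24.190 * 42.070) = 40.53658
D_dBi = 10 * log10(40.53658) = 16.08 dBi

16.08 dBi


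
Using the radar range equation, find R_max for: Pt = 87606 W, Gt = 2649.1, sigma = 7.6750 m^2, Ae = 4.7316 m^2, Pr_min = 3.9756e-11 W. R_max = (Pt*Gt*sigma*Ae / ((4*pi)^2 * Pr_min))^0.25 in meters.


R^4 = 87606*2649.1*7.6750*4.7316 / ((4*pi)^2 * 3.9756e-11) = 1.342444e+18
R_max = 1.342444e+18^0.25 = 34039 m

34039 m


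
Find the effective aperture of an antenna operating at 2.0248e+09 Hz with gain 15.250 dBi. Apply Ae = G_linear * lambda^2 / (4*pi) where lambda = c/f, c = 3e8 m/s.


lambda = c / f = 3.0000e+08 / 2.0248e+09 = 0.1481628 m
G_linear = 10^(15.250/10) = 33.49654
Ae = G_linear * lambda^2 / (4*pi) = 33.49654 * 0.1481628^2 / (4*pi) = 0.05852 m^2

0.05852 m^2


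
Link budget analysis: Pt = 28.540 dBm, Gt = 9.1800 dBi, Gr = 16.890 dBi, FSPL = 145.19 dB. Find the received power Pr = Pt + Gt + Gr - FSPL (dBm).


Pr = 28.540 + 9.1800 + 16.890 - 145.19 = -90.58 dBm

-90.58 dBm


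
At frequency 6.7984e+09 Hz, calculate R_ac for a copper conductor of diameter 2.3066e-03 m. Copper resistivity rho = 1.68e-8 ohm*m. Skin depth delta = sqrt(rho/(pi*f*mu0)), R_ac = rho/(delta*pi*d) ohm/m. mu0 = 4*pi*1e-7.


delta = sqrt(1.68e-8 / (pi * 6.7984e+09 * 4*pi*1e-7)) = 7.911729e-07 m
R_ac = 1.68e-8 / (7.911729e-07 * pi * 2.3066e-03) = 2.930 ohm/m

2.930 ohm/m


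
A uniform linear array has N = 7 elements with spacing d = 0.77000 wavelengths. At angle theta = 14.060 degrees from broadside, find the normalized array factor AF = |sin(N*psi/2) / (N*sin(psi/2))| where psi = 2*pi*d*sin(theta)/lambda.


psi = 2*pi*0.77000*sin(14.060 deg) = 1.175346 rad
AF = |sin(7*1.175346/2) / (7*sin(1.175346/2))| = 0.2129

0.2129


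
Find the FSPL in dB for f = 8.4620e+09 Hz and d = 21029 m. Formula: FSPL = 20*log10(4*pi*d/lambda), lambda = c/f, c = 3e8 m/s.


lambda = c / f = 3.0000e+08 / 8.4620e+09 = 0.03545261 m
FSPL = 20 * log10(4*pi*21029/0.03545261) = 137.4 dB

137.4 dB


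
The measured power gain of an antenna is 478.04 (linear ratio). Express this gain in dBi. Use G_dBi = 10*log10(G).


G_dBi = 10 * log10(478.04) = 26.79 dBi

26.79 dBi


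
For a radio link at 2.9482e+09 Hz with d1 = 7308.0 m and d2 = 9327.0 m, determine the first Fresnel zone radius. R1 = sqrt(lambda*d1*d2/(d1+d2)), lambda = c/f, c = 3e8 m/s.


lambda = c / f = 3.0000e+08 / 2.9482e+09 = 0.1017570 m
R1 = sqrt(0.1017570 * 7308.0 * 9327.0 / (7308.0 + 9327.0)) = 20.42 m

20.42 m


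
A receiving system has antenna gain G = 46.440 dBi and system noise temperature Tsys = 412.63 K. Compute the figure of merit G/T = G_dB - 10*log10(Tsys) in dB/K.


G/T = 46.440 - 10*log10(412.63) = 46.440 - 26.15561 = 20.28 dB/K

20.28 dB/K


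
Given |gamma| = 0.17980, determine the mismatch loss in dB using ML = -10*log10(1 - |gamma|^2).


ML = -10 * log10(1 - 0.17980^2) = -10 * log10(0.96767196) = 0.1427 dB

0.1427 dB


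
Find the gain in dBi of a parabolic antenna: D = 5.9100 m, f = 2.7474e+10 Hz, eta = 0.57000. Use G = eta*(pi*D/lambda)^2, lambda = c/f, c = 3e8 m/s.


lambda = c / f = 3.0000e+08 / 2.7474e+10 = 0.01091941 m
G_linear = 0.57000 * (pi * 5.9100 / 0.01091941)^2 = 1.647977e+06
G_dBi = 10 * log10(1.647977e+06) = 62.17 dBi

62.17 dBi


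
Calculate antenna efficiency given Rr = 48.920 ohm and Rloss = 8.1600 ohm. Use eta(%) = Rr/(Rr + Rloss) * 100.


eta = 48.920 / (48.920 + 8.1600) * 100 = 85.70%

85.70%


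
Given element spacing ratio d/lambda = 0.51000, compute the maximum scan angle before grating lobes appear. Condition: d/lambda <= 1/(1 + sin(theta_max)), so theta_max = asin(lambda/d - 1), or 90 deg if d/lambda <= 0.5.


lambda/d - 1 = 1/0.51000 - 1 = 0.9607843
theta_max = asin(0.9607843) = 73.90 deg

73.90 deg


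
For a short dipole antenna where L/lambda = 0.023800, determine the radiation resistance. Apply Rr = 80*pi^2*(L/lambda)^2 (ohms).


Rr = 80 * pi^2 * (0.023800)^2 = 80 * 9.869604 * 5.664400e-04 = 0.4472 ohm

0.4472 ohm


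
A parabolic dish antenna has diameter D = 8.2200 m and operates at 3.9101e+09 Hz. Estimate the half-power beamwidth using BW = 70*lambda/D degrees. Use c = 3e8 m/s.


lambda = c / f = 3.0000e+08 / 3.9101e+09 = 0.07672438 m
BW = 70 * 0.07672438 / 8.2200 = 0.6534 deg

0.6534 deg


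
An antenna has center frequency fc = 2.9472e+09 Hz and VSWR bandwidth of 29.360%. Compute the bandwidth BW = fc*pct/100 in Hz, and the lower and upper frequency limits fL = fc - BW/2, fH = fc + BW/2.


BW = 2.9472e+09 * 29.360/100 = 8.652979e+08 Hz
fL = 2.9472e+09 - 8.652979e+08/2 = 2.515e+09 Hz
fH = 2.9472e+09 + 8.652979e+08/2 = 3.380e+09 Hz

BW=8.653e+08 Hz, fL=2.515e+09 Hz, fH=3.380e+09 Hz


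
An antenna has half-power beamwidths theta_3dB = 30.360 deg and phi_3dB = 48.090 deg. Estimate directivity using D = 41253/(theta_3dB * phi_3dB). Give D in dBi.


D_linear = 41253 / (30.360 * 48.090) = 28.25524
D_dBi = 10 * log10(28.25524) = 14.51 dBi

14.51 dBi


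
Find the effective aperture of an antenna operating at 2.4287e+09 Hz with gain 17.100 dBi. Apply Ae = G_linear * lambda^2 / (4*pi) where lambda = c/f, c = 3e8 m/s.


lambda = c / f = 3.0000e+08 / 2.4287e+09 = 0.1235229 m
G_linear = 10^(17.100/10) = 51.28614
Ae = G_linear * lambda^2 / (4*pi) = 51.28614 * 0.1235229^2 / (4*pi) = 0.06227 m^2

0.06227 m^2


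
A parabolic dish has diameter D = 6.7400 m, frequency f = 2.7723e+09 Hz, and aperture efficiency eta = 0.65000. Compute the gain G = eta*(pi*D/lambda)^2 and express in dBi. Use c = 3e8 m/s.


lambda = c / f = 3.0000e+08 / 2.7723e+09 = 0.1082134 m
G_linear = 0.65000 * (pi * 6.7400 / 0.1082134)^2 = 24886.90
G_dBi = 10 * log10(24886.90) = 43.96 dBi

43.96 dBi


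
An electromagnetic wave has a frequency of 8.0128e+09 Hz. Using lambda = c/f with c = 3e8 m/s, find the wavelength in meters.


lambda = c / f = 3.0000e+08 / 8.0128e+09 = 0.03744 m

0.03744 m


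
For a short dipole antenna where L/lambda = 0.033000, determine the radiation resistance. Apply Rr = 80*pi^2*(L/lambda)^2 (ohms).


Rr = 80 * pi^2 * (0.033000)^2 = 80 * 9.869604 * 1.089000e-03 = 0.8598 ohm

0.8598 ohm


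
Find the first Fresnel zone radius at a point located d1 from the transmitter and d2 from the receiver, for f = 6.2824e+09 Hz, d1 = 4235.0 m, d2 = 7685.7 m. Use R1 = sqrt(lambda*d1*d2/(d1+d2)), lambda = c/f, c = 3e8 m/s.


lambda = c / f = 3.0000e+08 / 6.2824e+09 = 0.04775245 m
R1 = sqrt(0.04775245 * 4235.0 * 7685.7 / (4235.0 + 7685.7)) = 11.42 m

11.42 m


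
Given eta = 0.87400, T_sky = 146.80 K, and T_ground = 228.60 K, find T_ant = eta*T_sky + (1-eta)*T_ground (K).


T_ant = 0.87400 * 146.80 + (1 - 0.87400) * 228.60 = 157.1 K

157.1 K


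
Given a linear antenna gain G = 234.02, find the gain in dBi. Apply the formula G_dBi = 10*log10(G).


G_dBi = 10 * log10(234.02) = 23.69 dBi

23.69 dBi


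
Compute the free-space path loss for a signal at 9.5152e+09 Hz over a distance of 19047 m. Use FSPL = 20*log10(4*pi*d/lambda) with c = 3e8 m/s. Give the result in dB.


lambda = c / f = 3.0000e+08 / 9.5152e+09 = 0.03152850 m
FSPL = 20 * log10(4*pi*19047/0.03152850) = 137.6 dB

137.6 dB


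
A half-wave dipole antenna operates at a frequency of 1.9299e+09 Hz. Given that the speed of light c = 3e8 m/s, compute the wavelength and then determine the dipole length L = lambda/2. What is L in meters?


lambda = c / f = 3.0000e+08 / 1.9299e+09 = 0.1554485 m
L = lambda / 2 = 0.1554485 / 2 = 0.07772 m

0.07772 m


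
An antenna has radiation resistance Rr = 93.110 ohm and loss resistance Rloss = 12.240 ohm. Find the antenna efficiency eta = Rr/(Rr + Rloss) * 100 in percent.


eta = 93.110 / (93.110 + 12.240) * 100 = 88.38%

88.38%


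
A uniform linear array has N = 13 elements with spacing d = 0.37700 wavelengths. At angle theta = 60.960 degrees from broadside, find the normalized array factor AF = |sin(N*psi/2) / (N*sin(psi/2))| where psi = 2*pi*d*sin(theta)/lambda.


psi = 2*pi*0.37700*sin(60.960 deg) = 2.070963 rad
AF = |sin(13*2.070963/2) / (13*sin(2.070963/2))| = 0.06977

0.06977


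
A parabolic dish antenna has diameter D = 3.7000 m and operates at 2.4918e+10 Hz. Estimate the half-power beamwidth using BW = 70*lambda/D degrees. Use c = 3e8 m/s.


lambda = c / f = 3.0000e+08 / 2.4918e+10 = 0.01203949 m
BW = 70 * 0.01203949 / 3.7000 = 0.2278 deg

0.2278 deg


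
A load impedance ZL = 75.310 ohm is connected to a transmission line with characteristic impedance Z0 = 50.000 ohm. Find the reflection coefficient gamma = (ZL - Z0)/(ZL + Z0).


gamma = (75.310 - 50.000) / (75.310 + 50.000) = 0.2020

0.2020


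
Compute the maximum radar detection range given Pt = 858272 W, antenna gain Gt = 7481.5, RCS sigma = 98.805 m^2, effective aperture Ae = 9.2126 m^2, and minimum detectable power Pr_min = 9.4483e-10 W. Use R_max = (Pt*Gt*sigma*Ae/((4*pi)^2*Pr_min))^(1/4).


R^4 = 858272*7481.5*98.805*9.2126 / ((4*pi)^2 * 9.4483e-10) = 3.917431e+19
R_max = 3.917431e+19^0.25 = 79113 m

79113 m


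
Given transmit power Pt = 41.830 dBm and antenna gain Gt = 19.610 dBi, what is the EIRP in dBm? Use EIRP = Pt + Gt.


EIRP = Pt + Gt = 41.830 + 19.610 = 61.44 dBm

61.44 dBm


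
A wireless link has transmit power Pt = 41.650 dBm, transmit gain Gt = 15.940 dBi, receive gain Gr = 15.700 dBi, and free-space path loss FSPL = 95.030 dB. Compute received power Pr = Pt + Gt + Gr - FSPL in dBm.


Pr = 41.650 + 15.940 + 15.700 - 95.030 = -21.74 dBm

-21.74 dBm


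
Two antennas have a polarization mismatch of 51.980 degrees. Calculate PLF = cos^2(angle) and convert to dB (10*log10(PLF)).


PLF_linear = cos^2(51.980 deg) = 0.3793778
PLF_dB = 10 * log10(0.3793778) = -4.209 dB

-4.209 dB


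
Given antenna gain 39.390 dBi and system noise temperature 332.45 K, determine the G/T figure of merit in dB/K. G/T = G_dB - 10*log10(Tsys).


G/T = 39.390 - 10*log10(332.45) = 39.390 - 25.21726 = 14.17 dB/K

14.17 dB/K


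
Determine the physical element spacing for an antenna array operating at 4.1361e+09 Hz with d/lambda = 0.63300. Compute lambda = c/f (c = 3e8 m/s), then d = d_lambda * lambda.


lambda = c / f = 3.0000e+08 / 4.1361e+09 = 0.07253210 m
d = 0.63300 * 0.07253210 = 0.04591 m

0.04591 m


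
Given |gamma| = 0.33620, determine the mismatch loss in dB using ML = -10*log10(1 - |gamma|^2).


ML = -10 * log10(1 - 0.33620^2) = -10 * log10(0.88696956) = 0.5209 dB

0.5209 dB


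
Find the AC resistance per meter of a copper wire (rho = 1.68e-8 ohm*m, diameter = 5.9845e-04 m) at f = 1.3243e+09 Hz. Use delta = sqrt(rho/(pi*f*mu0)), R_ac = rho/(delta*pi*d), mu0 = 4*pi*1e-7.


delta = sqrt(1.68e-8 / (pi * 1.3243e+09 * 4*pi*1e-7)) = 1.792593e-06 m
R_ac = 1.68e-8 / (1.792593e-06 * pi * 5.9845e-04) = 4.985 ohm/m

4.985 ohm/m


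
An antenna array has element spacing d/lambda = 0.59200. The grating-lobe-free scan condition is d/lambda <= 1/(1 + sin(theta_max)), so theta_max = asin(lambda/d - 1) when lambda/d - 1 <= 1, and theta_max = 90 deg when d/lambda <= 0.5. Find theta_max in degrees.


lambda/d - 1 = 1/0.59200 - 1 = 0.6891892
theta_max = asin(0.6891892) = 43.57 deg

43.57 deg


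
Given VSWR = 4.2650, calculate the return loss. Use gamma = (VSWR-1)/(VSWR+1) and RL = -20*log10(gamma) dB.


gamma = (4.2650 - 1) / (4.2650 + 1) = 0.6201330
RL = -20 * log10(0.6201330) = 4.150 dB

4.150 dB


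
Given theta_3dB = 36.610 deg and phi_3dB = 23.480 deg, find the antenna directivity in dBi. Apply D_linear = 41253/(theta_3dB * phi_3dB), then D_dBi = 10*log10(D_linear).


D_linear = 41253 / (36.610 * 23.480) = 47.99077
D_dBi = 10 * log10(47.99077) = 16.81 dBi

16.81 dBi


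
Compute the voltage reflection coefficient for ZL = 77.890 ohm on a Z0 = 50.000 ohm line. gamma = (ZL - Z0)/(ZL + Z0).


gamma = (77.890 - 50.000) / (77.890 + 50.000) = 0.2181

0.2181


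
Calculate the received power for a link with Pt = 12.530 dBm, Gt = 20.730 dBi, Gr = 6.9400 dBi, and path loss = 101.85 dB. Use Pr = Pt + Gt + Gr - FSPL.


Pr = 12.530 + 20.730 + 6.9400 - 101.85 = -61.65 dBm

-61.65 dBm


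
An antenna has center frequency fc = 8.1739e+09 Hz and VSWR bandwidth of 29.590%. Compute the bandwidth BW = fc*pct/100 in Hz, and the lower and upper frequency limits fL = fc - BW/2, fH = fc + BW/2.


BW = 8.1739e+09 * 29.590/100 = 2.418657e+09 Hz
fL = 8.1739e+09 - 2.418657e+09/2 = 6.965e+09 Hz
fH = 8.1739e+09 + 2.418657e+09/2 = 9.383e+09 Hz

BW=2.419e+09 Hz, fL=6.965e+09 Hz, fH=9.383e+09 Hz


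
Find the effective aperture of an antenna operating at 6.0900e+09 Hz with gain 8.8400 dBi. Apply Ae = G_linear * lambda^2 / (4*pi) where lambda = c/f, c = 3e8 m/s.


lambda = c / f = 3.0000e+08 / 6.0900e+09 = 0.04926108 m
G_linear = 10^(8.8400/10) = 7.655966
Ae = G_linear * lambda^2 / (4*pi) = 7.655966 * 0.04926108^2 / (4*pi) = 1.478e-03 m^2

1.478e-03 m^2


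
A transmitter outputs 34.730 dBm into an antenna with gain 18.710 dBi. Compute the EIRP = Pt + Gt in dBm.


EIRP = Pt + Gt = 34.730 + 18.710 = 53.44 dBm

53.44 dBm


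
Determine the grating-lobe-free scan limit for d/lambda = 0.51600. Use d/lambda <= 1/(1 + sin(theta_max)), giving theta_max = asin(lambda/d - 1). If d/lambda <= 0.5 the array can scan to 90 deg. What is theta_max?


lambda/d - 1 = 1/0.51600 - 1 = 0.9379845
theta_max = asin(0.9379845) = 69.72 deg

69.72 deg


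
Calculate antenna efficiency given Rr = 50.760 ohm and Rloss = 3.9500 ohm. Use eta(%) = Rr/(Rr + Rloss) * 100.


eta = 50.760 / (50.760 + 3.9500) * 100 = 92.78%

92.78%


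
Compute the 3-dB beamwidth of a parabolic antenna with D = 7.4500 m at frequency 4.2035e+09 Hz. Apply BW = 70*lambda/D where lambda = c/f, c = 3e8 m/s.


lambda = c / f = 3.0000e+08 / 4.2035e+09 = 0.07136910 m
BW = 70 * 0.07136910 / 7.4500 = 0.6706 deg

0.6706 deg


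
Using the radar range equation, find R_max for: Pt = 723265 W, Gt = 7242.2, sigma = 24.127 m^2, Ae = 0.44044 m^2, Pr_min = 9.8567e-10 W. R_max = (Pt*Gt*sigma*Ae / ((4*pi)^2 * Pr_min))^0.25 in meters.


R^4 = 723265*7242.2*24.127*0.44044 / ((4*pi)^2 * 9.8567e-10) = 3.576076e+17
R_max = 3.576076e+17^0.25 = 24454 m

24454 m


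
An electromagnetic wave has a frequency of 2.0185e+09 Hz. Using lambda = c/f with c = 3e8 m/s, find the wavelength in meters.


lambda = c / f = 3.0000e+08 / 2.0185e+09 = 0.1486 m

0.1486 m


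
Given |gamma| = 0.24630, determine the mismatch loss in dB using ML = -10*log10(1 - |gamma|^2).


ML = -10 * log10(1 - 0.24630^2) = -10 * log10(0.93933631) = 0.2718 dB

0.2718 dB


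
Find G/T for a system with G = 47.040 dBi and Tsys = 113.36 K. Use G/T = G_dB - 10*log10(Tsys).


G/T = 47.040 - 10*log10(113.36) = 47.040 - 20.54460 = 26.50 dB/K

26.50 dB/K


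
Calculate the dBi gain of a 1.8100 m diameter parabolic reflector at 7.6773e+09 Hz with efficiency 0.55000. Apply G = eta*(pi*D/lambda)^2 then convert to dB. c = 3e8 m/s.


lambda = c / f = 3.0000e+08 / 7.6773e+09 = 0.03907624 m
G_linear = 0.55000 * (pi * 1.8100 / 0.03907624)^2 = 11646.46
G_dBi = 10 * log10(11646.46) = 40.66 dBi

40.66 dBi


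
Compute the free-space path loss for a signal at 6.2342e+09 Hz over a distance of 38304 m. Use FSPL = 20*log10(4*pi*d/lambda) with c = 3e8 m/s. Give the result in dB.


lambda = c / f = 3.0000e+08 / 6.2342e+09 = 0.04812165 m
FSPL = 20 * log10(4*pi*38304/0.04812165) = 140.0 dB

140.0 dB


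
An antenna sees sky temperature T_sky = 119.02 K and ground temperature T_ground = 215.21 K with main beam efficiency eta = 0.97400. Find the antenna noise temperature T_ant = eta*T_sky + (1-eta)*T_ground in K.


T_ant = 0.97400 * 119.02 + (1 - 0.97400) * 215.21 = 121.5 K

121.5 K


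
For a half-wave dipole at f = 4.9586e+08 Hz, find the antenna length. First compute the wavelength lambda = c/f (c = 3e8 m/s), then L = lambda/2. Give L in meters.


lambda = c / f = 3.0000e+08 / 4.9586e+08 = 0.6050095 m
L = lambda / 2 = 0.6050095 / 2 = 0.3025 m

0.3025 m


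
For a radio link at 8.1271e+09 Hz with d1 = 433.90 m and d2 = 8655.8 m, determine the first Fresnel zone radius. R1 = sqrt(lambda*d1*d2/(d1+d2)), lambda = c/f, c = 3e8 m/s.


lambda = c / f = 3.0000e+08 / 8.1271e+09 = 0.03691354 m
R1 = sqrt(0.03691354 * 433.90 * 8655.8 / (433.90 + 8655.8)) = 3.905 m

3.905 m


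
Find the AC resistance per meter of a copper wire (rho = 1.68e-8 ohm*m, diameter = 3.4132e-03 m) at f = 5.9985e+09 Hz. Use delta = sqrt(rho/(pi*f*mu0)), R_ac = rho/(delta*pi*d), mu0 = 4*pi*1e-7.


delta = sqrt(1.68e-8 / (pi * 5.9985e+09 * 4*pi*1e-7)) = 8.422741e-07 m
R_ac = 1.68e-8 / (8.422741e-07 * pi * 3.4132e-03) = 1.860 ohm/m

1.860 ohm/m


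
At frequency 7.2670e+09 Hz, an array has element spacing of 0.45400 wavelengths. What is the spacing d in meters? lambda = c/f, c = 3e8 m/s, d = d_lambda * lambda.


lambda = c / f = 3.0000e+08 / 7.2670e+09 = 0.04128251 m
d = 0.45400 * 0.04128251 = 0.01874 m

0.01874 m


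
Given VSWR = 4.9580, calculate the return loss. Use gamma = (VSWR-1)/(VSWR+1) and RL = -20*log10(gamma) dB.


gamma = (4.9580 - 1) / (4.9580 + 1) = 0.6643169
RL = -20 * log10(0.6643169) = 3.552 dB

3.552 dB


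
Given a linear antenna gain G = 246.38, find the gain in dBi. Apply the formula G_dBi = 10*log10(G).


G_dBi = 10 * log10(246.38) = 23.92 dBi

23.92 dBi


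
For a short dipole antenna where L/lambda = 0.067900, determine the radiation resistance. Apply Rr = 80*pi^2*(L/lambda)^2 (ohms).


Rr = 80 * pi^2 * (0.067900)^2 = 80 * 9.869604 * 4.610410e-03 = 3.640 ohm

3.640 ohm


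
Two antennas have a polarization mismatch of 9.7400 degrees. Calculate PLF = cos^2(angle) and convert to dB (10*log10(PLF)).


PLF_linear = cos^2(9.7400 deg) = 0.9713790
PLF_dB = 10 * log10(0.9713790) = -0.1261 dB

-0.1261 dB


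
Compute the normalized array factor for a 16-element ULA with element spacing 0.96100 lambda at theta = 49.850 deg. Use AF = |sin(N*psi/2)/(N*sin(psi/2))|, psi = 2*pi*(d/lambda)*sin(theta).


psi = 2*pi*0.96100*sin(49.850 deg) = 4.615308 rad
AF = |sin(16*4.615308/2) / (16*sin(4.615308/2))| = 0.05915

0.05915


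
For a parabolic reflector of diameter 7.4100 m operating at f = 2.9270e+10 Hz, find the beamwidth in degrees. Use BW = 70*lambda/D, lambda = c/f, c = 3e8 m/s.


lambda = c / f = 3.0000e+08 / 2.9270e+10 = 0.01024940 m
BW = 70 * 0.01024940 / 7.4100 = 0.09682 deg

0.09682 deg


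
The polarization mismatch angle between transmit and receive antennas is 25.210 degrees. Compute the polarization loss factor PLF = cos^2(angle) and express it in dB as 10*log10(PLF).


PLF_linear = cos^2(25.210 deg) = 0.8185775
PLF_dB = 10 * log10(0.8185775) = -0.8694 dB

-0.8694 dB


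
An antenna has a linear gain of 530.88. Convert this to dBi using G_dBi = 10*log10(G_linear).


G_dBi = 10 * log10(530.88) = 27.25 dBi

27.25 dBi


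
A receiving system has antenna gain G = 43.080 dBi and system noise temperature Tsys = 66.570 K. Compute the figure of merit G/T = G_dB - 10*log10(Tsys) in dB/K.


G/T = 43.080 - 10*log10(66.570) = 43.080 - 18.23279 = 24.85 dB/K

24.85 dB/K


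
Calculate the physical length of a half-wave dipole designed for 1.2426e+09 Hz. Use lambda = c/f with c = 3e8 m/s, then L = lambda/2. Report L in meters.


lambda = c / f = 3.0000e+08 / 1.2426e+09 = 0.2414293 m
L = lambda / 2 = 0.2414293 / 2 = 0.1207 m

0.1207 m


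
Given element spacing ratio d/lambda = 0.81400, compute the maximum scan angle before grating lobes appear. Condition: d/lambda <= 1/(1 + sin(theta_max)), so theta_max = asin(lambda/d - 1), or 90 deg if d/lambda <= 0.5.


lambda/d - 1 = 1/0.81400 - 1 = 0.2285012
theta_max = asin(0.2285012) = 13.21 deg

13.21 deg


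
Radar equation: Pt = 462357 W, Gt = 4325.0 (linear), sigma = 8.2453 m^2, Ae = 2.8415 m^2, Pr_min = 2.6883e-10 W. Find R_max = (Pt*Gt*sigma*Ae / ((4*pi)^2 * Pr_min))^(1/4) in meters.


R^4 = 462357*4325.0*8.2453*2.8415 / ((4*pi)^2 * 2.6883e-10) = 1.103622e+18
R_max = 1.103622e+18^0.25 = 32412 m

32412 m


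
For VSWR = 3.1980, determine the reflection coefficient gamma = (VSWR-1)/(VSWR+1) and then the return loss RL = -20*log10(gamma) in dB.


gamma = (3.1980 - 1) / (3.1980 + 1) = 0.5235827
RL = -20 * log10(0.5235827) = 5.620 dB

5.620 dB


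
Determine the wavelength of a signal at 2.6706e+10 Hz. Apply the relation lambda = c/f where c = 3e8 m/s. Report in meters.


lambda = c / f = 3.0000e+08 / 2.6706e+10 = 0.01123 m

0.01123 m


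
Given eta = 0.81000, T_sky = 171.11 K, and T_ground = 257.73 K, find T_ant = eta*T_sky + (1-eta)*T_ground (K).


T_ant = 0.81000 * 171.11 + (1 - 0.81000) * 257.73 = 187.6 K

187.6 K


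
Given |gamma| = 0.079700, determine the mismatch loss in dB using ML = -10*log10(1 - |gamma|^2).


ML = -10 * log10(1 - 0.079700^2) = -10 * log10(0.99364791) = 0.02767 dB

0.02767 dB


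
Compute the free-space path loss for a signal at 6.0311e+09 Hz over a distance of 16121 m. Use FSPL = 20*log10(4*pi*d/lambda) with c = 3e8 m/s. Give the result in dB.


lambda = c / f = 3.0000e+08 / 6.0311e+09 = 0.04974217 m
FSPL = 20 * log10(4*pi*16121/0.04974217) = 132.2 dB

132.2 dB


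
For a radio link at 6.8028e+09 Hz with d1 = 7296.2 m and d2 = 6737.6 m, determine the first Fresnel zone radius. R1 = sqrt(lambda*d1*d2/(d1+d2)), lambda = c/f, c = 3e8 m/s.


lambda = c / f = 3.0000e+08 / 6.8028e+09 = 0.04409949 m
R1 = sqrt(0.04409949 * 7296.2 * 6737.6 / (7296.2 + 6737.6)) = 12.43 m

12.43 m


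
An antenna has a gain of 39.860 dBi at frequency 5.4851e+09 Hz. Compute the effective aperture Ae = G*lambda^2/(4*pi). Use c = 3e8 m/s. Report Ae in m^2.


lambda = c / f = 3.0000e+08 / 5.4851e+09 = 0.05469362 m
G_linear = 10^(39.860/10) = 9682.779
Ae = G_linear * lambda^2 / (4*pi) = 9682.779 * 0.05469362^2 / (4*pi) = 2.305 m^2

2.305 m^2


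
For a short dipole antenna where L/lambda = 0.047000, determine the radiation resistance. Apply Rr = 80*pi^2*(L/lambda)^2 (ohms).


Rr = 80 * pi^2 * (0.047000)^2 = 80 * 9.869604 * 2.209000e-03 = 1.744 ohm

1.744 ohm


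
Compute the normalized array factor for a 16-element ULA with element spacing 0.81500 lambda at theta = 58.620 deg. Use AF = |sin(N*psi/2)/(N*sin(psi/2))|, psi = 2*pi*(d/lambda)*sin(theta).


psi = 2*pi*0.81500*sin(58.620 deg) = 4.371791 rad
AF = |sin(16*4.371791/2) / (16*sin(4.371791/2))| = 0.03098

0.03098


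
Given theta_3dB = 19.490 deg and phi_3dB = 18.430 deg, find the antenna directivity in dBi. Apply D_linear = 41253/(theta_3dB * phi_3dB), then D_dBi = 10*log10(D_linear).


D_linear = 41253 / (19.490 * 18.430) = 114.8467
D_dBi = 10 * log10(114.8467) = 20.60 dBi

20.60 dBi


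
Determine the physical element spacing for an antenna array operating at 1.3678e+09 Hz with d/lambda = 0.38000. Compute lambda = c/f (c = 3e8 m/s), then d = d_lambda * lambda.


lambda = c / f = 3.0000e+08 / 1.3678e+09 = 0.2193303 m
d = 0.38000 * 0.2193303 = 0.08335 m

0.08335 m


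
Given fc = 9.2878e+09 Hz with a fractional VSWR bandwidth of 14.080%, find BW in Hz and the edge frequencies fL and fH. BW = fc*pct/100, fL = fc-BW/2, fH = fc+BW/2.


BW = 9.2878e+09 * 14.080/100 = 1.307722e+09 Hz
fL = 9.2878e+09 - 1.307722e+09/2 = 8.634e+09 Hz
fH = 9.2878e+09 + 1.307722e+09/2 = 9.942e+09 Hz

BW=1.308e+09 Hz, fL=8.634e+09 Hz, fH=9.942e+09 Hz


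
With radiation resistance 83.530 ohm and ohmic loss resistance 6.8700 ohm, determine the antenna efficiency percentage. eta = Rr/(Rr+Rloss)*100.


eta = 83.530 / (83.530 + 6.8700) * 100 = 92.40%

92.40%


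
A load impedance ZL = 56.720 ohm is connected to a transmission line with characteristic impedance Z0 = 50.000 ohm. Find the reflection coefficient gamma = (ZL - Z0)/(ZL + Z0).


gamma = (56.720 - 50.000) / (56.720 + 50.000) = 0.06297

0.06297


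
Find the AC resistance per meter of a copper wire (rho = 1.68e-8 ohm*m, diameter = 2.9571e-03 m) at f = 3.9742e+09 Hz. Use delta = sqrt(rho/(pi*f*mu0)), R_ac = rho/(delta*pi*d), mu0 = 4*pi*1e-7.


delta = sqrt(1.68e-8 / (pi * 3.9742e+09 * 4*pi*1e-7)) = 1.034784e-06 m
R_ac = 1.68e-8 / (1.034784e-06 * pi * 2.9571e-03) = 1.748 ohm/m

1.748 ohm/m


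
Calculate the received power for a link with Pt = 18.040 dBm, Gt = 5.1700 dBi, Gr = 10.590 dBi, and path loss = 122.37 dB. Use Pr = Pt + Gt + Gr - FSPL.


Pr = 18.040 + 5.1700 + 10.590 - 122.37 = -88.57 dBm

-88.57 dBm


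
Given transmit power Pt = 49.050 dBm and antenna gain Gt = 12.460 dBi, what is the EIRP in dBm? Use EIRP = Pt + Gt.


EIRP = Pt + Gt = 49.050 + 12.460 = 61.51 dBm

61.51 dBm


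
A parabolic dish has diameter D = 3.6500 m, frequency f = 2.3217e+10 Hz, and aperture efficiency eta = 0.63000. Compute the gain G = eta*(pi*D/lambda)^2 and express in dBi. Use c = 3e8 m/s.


lambda = c / f = 3.0000e+08 / 2.3217e+10 = 0.01292157 m
G_linear = 0.63000 * (pi * 3.6500 / 0.01292157)^2 = 496130.0
G_dBi = 10 * log10(496130.0) = 56.96 dBi

56.96 dBi


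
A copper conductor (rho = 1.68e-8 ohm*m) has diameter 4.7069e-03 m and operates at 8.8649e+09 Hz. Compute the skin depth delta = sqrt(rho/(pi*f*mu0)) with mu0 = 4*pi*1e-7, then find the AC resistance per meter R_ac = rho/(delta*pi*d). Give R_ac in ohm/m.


delta = sqrt(1.68e-8 / (pi * 8.8649e+09 * 4*pi*1e-7)) = 6.928478e-07 m
R_ac = 1.68e-8 / (6.928478e-07 * pi * 4.7069e-03) = 1.640 ohm/m

1.640 ohm/m


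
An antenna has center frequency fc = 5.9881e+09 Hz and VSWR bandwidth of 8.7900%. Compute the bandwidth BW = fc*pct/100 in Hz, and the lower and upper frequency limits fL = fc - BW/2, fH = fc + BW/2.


BW = 5.9881e+09 * 8.7900/100 = 5.263540e+08 Hz
fL = 5.9881e+09 - 5.263540e+08/2 = 5.725e+09 Hz
fH = 5.9881e+09 + 5.263540e+08/2 = 6.251e+09 Hz

BW=5.264e+08 Hz, fL=5.725e+09 Hz, fH=6.251e+09 Hz


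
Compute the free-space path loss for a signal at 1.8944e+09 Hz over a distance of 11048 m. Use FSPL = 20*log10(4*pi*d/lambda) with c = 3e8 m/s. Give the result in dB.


lambda = c / f = 3.0000e+08 / 1.8944e+09 = 0.1583615 m
FSPL = 20 * log10(4*pi*11048/0.1583615) = 118.9 dB

118.9 dB


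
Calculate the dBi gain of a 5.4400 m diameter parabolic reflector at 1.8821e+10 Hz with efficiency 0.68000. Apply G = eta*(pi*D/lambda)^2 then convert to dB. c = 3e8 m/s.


lambda = c / f = 3.0000e+08 / 1.8821e+10 = 0.01593964 m
G_linear = 0.68000 * (pi * 5.4400 / 0.01593964)^2 = 781716.8
G_dBi = 10 * log10(781716.8) = 58.93 dBi

58.93 dBi


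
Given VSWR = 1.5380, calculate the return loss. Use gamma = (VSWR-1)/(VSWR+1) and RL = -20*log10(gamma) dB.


gamma = (1.5380 - 1) / (1.5380 + 1) = 0.2119779
RL = -20 * log10(0.2119779) = 13.47 dB

13.47 dB


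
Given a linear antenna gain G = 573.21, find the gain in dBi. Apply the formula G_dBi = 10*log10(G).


G_dBi = 10 * log10(573.21) = 27.58 dBi

27.58 dBi


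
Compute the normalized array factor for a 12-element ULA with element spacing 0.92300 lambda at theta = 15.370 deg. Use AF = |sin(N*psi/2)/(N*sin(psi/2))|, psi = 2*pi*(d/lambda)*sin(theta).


psi = 2*pi*0.92300*sin(15.370 deg) = 1.537133 rad
AF = |sin(12*1.537133/2) / (12*sin(1.537133/2))| = 0.02405

0.02405


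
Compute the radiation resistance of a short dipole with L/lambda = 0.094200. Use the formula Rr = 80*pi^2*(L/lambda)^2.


Rr = 80 * pi^2 * (0.094200)^2 = 80 * 9.869604 * 8.873640e-03 = 7.006 ohm

7.006 ohm


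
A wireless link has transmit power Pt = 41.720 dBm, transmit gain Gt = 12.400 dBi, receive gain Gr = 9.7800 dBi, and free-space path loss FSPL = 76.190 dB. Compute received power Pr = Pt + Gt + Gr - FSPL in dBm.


Pr = 41.720 + 12.400 + 9.7800 - 76.190 = -12.29 dBm

-12.29 dBm


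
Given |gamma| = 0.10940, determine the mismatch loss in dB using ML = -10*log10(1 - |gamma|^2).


ML = -10 * log10(1 - 0.10940^2) = -10 * log10(0.98803164) = 0.05229 dB

0.05229 dB


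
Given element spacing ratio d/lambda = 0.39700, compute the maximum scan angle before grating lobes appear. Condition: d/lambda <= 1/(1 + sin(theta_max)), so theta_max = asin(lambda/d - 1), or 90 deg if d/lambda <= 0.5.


lambda/d - 1 = 1/0.39700 - 1 = 1.518892 >= 1
d/lambda <= 0.5, so the array can scan to endfire without grating lobes: theta_max = 90 deg

90 deg


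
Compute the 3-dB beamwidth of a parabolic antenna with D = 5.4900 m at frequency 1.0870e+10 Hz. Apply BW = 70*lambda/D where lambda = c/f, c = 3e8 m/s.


lambda = c / f = 3.0000e+08 / 1.0870e+10 = 0.02759890 m
BW = 70 * 0.02759890 / 5.4900 = 0.3519 deg

0.3519 deg


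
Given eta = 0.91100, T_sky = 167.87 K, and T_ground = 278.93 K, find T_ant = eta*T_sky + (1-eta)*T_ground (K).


T_ant = 0.91100 * 167.87 + (1 - 0.91100) * 278.93 = 177.8 K

177.8 K


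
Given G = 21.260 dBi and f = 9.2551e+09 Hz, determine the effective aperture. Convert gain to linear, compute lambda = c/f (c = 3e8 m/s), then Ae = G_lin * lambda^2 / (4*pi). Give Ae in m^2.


lambda = c / f = 3.0000e+08 / 9.2551e+09 = 0.03241456 m
G_linear = 10^(21.260/10) = 133.6596
Ae = G_linear * lambda^2 / (4*pi) = 133.6596 * 0.03241456^2 / (4*pi) = 0.01118 m^2

0.01118 m^2


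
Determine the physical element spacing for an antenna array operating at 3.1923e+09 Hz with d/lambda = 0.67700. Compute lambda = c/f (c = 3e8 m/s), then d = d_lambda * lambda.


lambda = c / f = 3.0000e+08 / 3.1923e+09 = 0.09397613 m
d = 0.67700 * 0.09397613 = 0.06362 m

0.06362 m


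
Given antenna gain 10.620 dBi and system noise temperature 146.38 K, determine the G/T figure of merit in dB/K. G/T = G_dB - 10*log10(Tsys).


G/T = 10.620 - 10*log10(146.38) = 10.620 - 21.65482 = -11.03 dB/K

-11.03 dB/K


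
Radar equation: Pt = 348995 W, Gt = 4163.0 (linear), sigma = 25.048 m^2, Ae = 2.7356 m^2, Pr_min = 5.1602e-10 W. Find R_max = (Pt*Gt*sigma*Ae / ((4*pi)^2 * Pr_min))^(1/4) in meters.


R^4 = 348995*4163.0*25.048*2.7356 / ((4*pi)^2 * 5.1602e-10) = 1.221701e+18
R_max = 1.221701e+18^0.25 = 33246 m

33246 m


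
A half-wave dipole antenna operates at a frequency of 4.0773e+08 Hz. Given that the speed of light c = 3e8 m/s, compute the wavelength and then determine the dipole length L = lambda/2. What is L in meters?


lambda = c / f = 3.0000e+08 / 4.0773e+08 = 0.7357810 m
L = lambda / 2 = 0.7357810 / 2 = 0.3679 m

0.3679 m


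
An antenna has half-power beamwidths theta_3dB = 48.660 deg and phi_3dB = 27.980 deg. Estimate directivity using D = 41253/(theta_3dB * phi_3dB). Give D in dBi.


D_linear = 41253 / (48.660 * 27.980) = 30.29952
D_dBi = 10 * log10(30.29952) = 14.81 dBi

14.81 dBi


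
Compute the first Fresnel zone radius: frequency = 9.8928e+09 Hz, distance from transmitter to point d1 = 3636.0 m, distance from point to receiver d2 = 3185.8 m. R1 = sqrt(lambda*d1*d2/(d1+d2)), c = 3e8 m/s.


lambda = c / f = 3.0000e+08 / 9.8928e+09 = 0.03032508 m
R1 = sqrt(0.03032508 * 3636.0 * 3185.8 / (3636.0 + 3185.8)) = 7.176 m

7.176 m


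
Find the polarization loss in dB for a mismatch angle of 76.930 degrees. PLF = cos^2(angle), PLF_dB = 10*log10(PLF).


PLF_linear = cos^2(76.930 deg) = 0.05113989
PLF_dB = 10 * log10(0.05113989) = -12.91 dB

-12.91 dB


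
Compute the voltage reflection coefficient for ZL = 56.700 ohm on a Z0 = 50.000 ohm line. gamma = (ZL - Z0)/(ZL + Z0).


gamma = (56.700 - 50.000) / (56.700 + 50.000) = 0.06279

0.06279


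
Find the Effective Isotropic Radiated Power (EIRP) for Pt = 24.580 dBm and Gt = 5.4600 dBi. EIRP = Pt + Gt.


EIRP = Pt + Gt = 24.580 + 5.4600 = 30.04 dBm

30.04 dBm


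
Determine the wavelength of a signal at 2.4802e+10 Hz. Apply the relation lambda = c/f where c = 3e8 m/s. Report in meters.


lambda = c / f = 3.0000e+08 / 2.4802e+10 = 0.01210 m

0.01210 m


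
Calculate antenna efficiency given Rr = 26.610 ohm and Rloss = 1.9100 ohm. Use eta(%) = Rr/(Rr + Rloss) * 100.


eta = 26.610 / (26.610 + 1.9100) * 100 = 93.30%

93.30%


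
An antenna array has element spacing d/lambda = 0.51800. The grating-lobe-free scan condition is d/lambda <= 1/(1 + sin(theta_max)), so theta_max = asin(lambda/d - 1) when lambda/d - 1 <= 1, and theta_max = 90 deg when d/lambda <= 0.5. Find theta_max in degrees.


lambda/d - 1 = 1/0.51800 - 1 = 0.9305019
theta_max = asin(0.9305019) = 68.51 deg

68.51 deg


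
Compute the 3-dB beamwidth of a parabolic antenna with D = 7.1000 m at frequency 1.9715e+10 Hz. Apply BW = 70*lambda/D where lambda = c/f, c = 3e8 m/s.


lambda = c / f = 3.0000e+08 / 1.9715e+10 = 0.01521684 m
BW = 70 * 0.01521684 / 7.1000 = 0.1500 deg

0.1500 deg


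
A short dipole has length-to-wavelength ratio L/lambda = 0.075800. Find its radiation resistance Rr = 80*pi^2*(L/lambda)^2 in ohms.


Rr = 80 * pi^2 * (0.075800)^2 = 80 * 9.869604 * 5.745640e-03 = 4.537 ohm

4.537 ohm


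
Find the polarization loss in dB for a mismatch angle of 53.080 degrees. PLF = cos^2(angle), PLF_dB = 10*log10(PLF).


PLF_linear = cos^2(53.080 deg) = 0.3608397
PLF_dB = 10 * log10(0.3608397) = -4.427 dB

-4.427 dB


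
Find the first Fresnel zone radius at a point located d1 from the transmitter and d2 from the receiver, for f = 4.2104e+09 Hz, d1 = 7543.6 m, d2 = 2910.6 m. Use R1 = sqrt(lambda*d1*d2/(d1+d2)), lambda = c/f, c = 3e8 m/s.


lambda = c / f = 3.0000e+08 / 4.2104e+09 = 0.07125214 m
R1 = sqrt(0.07125214 * 7543.6 * 2910.6 / (7543.6 + 2910.6)) = 12.23 m

12.23 m


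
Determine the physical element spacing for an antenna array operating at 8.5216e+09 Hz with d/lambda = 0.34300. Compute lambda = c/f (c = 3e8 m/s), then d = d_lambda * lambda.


lambda = c / f = 3.0000e+08 / 8.5216e+09 = 0.03520466 m
d = 0.34300 * 0.03520466 = 0.01208 m

0.01208 m


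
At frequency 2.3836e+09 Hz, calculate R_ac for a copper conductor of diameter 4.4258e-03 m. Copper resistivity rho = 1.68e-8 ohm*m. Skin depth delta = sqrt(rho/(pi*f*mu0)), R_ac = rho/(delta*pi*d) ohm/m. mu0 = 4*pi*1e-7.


delta = sqrt(1.68e-8 / (pi * 2.3836e+09 * 4*pi*1e-7)) = 1.336159e-06 m
R_ac = 1.68e-8 / (1.336159e-06 * pi * 4.4258e-03) = 0.9043 ohm/m

0.9043 ohm/m


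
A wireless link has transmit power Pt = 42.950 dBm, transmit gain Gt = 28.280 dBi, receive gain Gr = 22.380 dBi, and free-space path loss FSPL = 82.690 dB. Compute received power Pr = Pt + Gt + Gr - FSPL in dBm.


Pr = 42.950 + 28.280 + 22.380 - 82.690 = 10.92 dBm

10.92 dBm


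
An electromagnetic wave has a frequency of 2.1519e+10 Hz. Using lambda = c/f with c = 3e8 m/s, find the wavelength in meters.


lambda = c / f = 3.0000e+08 / 2.1519e+10 = 0.01394 m

0.01394 m


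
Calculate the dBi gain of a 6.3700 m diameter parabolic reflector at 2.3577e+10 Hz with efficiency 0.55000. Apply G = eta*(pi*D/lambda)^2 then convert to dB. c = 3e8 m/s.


lambda = c / f = 3.0000e+08 / 2.3577e+10 = 0.01272427 m
G_linear = 0.55000 * (pi * 6.3700 / 0.01272427)^2 = 1.360428e+06
G_dBi = 10 * log10(1.360428e+06) = 61.34 dBi

61.34 dBi


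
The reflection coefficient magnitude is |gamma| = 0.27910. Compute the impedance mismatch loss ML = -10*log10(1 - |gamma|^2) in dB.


ML = -10 * log10(1 - 0.27910^2) = -10 * log10(0.92210319) = 0.3522 dB

0.3522 dB


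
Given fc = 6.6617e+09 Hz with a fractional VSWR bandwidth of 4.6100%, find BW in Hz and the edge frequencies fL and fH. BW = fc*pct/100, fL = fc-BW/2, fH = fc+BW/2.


BW = 6.6617e+09 * 4.6100/100 = 3.071044e+08 Hz
fL = 6.6617e+09 - 3.071044e+08/2 = 6.508e+09 Hz
fH = 6.6617e+09 + 3.071044e+08/2 = 6.815e+09 Hz

BW=3.071e+08 Hz, fL=6.508e+09 Hz, fH=6.815e+09 Hz


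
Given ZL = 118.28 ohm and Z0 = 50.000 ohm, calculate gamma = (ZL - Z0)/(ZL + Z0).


gamma = (118.28 - 50.000) / (118.28 + 50.000) = 0.4058

0.4058


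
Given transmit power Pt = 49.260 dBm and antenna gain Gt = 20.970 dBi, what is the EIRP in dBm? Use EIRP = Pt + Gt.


EIRP = Pt + Gt = 49.260 + 20.970 = 70.23 dBm

70.23 dBm


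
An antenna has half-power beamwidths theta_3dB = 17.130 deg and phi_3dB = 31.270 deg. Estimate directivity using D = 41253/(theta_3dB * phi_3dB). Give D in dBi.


D_linear = 41253 / (17.130 * 31.270) = 77.01411
D_dBi = 10 * log10(77.01411) = 18.87 dBi

18.87 dBi


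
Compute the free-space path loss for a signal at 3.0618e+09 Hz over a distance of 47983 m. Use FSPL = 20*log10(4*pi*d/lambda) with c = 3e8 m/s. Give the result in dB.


lambda = c / f = 3.0000e+08 / 3.0618e+09 = 0.09798158 m
FSPL = 20 * log10(4*pi*47983/0.09798158) = 135.8 dB

135.8 dB


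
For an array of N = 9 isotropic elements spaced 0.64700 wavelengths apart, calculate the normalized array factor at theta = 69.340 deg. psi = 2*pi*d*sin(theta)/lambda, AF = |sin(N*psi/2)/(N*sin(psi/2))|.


psi = 2*pi*0.64700*sin(69.340 deg) = 3.803789 rad
AF = |sin(9*3.803789/2) / (9*sin(3.803789/2))| = 0.1160

0.1160


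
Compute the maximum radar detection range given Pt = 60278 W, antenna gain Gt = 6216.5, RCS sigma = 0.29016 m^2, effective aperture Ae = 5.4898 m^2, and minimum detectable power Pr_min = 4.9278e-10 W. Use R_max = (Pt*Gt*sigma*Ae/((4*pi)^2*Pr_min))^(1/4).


R^4 = 60278*6216.5*0.29016*5.4898 / ((4*pi)^2 * 4.9278e-10) = 7.670542e+15
R_max = 7.670542e+15^0.25 = 9359 m

9359 m


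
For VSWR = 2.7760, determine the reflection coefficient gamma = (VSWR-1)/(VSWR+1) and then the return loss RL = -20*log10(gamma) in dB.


gamma = (2.7760 - 1) / (2.7760 + 1) = 0.4703390
RL = -20 * log10(0.4703390) = 6.552 dB

6.552 dB


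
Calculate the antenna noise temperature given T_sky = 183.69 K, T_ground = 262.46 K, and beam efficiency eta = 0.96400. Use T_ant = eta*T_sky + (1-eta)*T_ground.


T_ant = 0.96400 * 183.69 + (1 - 0.96400) * 262.46 = 186.5 K

186.5 K


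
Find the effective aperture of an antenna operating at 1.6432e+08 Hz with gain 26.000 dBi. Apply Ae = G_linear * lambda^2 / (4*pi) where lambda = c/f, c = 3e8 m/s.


lambda = c / f = 3.0000e+08 / 1.6432e+08 = 1.825706 m
G_linear = 10^(26.000/10) = 398.1072
Ae = G_linear * lambda^2 / (4*pi) = 398.1072 * 1.825706^2 / (4*pi) = 105.6 m^2

105.6 m^2


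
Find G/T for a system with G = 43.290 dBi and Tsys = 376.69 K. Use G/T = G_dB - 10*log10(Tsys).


G/T = 43.290 - 10*log10(376.69) = 43.290 - 25.75984 = 17.53 dB/K

17.53 dB/K


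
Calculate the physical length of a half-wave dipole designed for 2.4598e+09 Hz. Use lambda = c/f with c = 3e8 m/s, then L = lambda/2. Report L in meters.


lambda = c / f = 3.0000e+08 / 2.4598e+09 = 0.1219611 m
L = lambda / 2 = 0.1219611 / 2 = 0.06098 m

0.06098 m


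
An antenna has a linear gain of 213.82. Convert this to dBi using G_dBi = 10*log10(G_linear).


G_dBi = 10 * log10(213.82) = 23.30 dBi

23.30 dBi


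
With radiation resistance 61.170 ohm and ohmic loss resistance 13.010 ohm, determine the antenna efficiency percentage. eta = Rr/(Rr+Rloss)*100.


eta = 61.170 / (61.170 + 13.010) * 100 = 82.46%

82.46%


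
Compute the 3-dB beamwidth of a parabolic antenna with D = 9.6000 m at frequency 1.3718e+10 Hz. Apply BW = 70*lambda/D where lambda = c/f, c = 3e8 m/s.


lambda = c / f = 3.0000e+08 / 1.3718e+10 = 0.02186908 m
BW = 70 * 0.02186908 / 9.6000 = 0.1595 deg

0.1595 deg


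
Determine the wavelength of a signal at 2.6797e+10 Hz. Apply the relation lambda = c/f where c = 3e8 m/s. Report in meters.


lambda = c / f = 3.0000e+08 / 2.6797e+10 = 0.01120 m

0.01120 m


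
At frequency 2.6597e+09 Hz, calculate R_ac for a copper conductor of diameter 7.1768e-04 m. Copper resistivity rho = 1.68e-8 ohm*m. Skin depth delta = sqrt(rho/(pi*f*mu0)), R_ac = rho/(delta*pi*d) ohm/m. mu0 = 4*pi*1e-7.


delta = sqrt(1.68e-8 / (pi * 2.6597e+09 * 4*pi*1e-7)) = 1.264907e-06 m
R_ac = 1.68e-8 / (1.264907e-06 * pi * 7.1768e-04) = 5.891 ohm/m

5.891 ohm/m


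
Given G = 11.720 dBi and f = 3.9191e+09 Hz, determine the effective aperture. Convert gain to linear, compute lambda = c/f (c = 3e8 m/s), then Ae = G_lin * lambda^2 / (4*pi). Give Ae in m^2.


lambda = c / f = 3.0000e+08 / 3.9191e+09 = 0.07654819 m
G_linear = 10^(11.720/10) = 14.85936
Ae = G_linear * lambda^2 / (4*pi) = 14.85936 * 0.07654819^2 / (4*pi) = 6.929e-03 m^2

6.929e-03 m^2
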